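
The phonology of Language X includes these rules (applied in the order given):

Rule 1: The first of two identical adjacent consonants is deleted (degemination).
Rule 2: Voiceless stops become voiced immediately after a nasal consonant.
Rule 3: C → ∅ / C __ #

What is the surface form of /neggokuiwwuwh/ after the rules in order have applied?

negokuiwuw

Rule 1 (degemination): /gg/ is a geminate; the first /g/ deletes. /ww/ is a geminate; the first /w/ deletes. /neggokuiwwuwh/ → negokuiwuwh.
Rule 2 (post-nasal voicing): no segment meets the environment; /negokuiwuwh/ is unchanged.
Rule 3 (final cluster simplification): /h/ is the second consonant of a word-final cluster /wh/, so it deletes. /negokuiwuwh/ → negokuiwuw.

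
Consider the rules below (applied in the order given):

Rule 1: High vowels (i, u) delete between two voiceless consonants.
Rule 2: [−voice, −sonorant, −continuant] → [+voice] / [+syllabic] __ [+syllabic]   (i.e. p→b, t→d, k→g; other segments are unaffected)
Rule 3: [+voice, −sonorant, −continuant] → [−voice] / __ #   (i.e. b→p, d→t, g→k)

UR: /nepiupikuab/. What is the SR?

nebiupkuap

Rule 1 (high vowel syncope): /i/ is a high vowel flanked by voiceless consonants /p/ and /k/, so it deletes. /nepiupikuab/ → nepiupkuab.
Rule 2 (intervocalic voicing): /p/ is a voiceless stop between vowels /e/ and /i/, so it voices to [b]. /nepiupkuab/ → nebiupkuab.
Rule 3 (final devoicing): /b/ is a voiced stop in word-final position, so it devoices to [p]. /nebiupkuab/ → nebiupkuap.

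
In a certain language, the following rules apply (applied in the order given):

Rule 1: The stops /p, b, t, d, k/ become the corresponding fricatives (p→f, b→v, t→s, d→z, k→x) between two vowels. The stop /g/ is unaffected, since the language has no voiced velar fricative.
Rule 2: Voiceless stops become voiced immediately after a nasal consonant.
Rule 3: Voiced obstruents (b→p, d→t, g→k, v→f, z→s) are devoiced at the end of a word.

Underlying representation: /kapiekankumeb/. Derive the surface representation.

kafiexangumep

Rule 1 (intervocalic spirantization): /p/ is a stop between vowels /a/ and /i/, so it spirantizes to the fricative [f]. /k/ is a stop between vowels /e/ and /a/, so it spirantizes to the fricative [x]. /kapiekankumeb/ → kafiexankumeb.
Rule 2 (post-nasal voicing): /k/ is a voiceless stop immediately after the nasal /n/, so it voices to [g]. /kafiexankumeb/ → kafiexangumeb.
Rule 3 (final devoicing): /b/ is a voiced obstruent in word-final position, so it devoices to [p]. /kafiexangumeb/ → kafiexangumep.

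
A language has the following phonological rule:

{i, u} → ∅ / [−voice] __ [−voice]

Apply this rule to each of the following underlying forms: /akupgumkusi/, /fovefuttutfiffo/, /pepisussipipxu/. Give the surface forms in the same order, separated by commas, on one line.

/akupgumkusi/: /u/ is a high vowel flanked by voiceless consonants /k/ and /p/, so it deletes. /u/ is a high vowel flanked by voiceless consonants /k/ and /s/, so it deletes. → [akpgumksi].
/fovefuttutfiffo/: /u/ is a high vowel flanked by voiceless consonants /f/ and /t/, so it deletes. /u/ is a high vowel flanked by voiceless consonants /t/ and /t/, so it deletes. /i/ is a high vowel flanked by voiceless consonants /f/ and /f/, so it deletes. → [foveftttfffo].
/pepisussipipxu/: /i/ is a high vowel flanked by voiceless consonants /p/ and /s/, so it deletes. /u/ is a high vowel flanked by voiceless consonants /s/ and /s/, so it deletes. /i/ is a high vowel flanked by voiceless consonants /s/ and /p/, so it deletes. /i/ is a high vowel flanked by voiceless consonants /p/ and /p/, so it deletes. → [pepsssppxu].

akpgumksi, foveftttfffo, pepsssppxu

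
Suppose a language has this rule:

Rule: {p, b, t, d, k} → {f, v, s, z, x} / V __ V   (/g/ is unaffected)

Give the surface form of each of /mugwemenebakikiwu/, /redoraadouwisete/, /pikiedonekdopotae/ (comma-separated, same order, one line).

/mugwemenebakikiwu/: /b/ is a stop between vowels /e/ and /a/, so it spirantizes to the fricative [v]. /k/ is a stop between vowels /a/ and /i/, so it spirantizes to the fricative [x]. /k/ is a stop between vowels /i/ and /i/, so it spirantizes to the fricative [x]. → [mugwemenevaxixiwu].
/redoraadouwisete/: /d/ is a stop between vowels /e/ and /o/, so it spirantizes to the fricative [z]. /d/ is a stop between vowels /a/ and /o/, so it spirantizes to the fricative [z]. /t/ is a stop between vowels /e/ and /e/, so it spirantizes to the fricative [s]. → [rezoraazouwisese].
/pikiedonekdopotae/: /k/ is a stop between vowels /i/ and /i/, so it spirantizes to the fricative [x]. /d/ is a stop between vowels /e/ and /o/, so it spirantizes to the fricative [z]. /p/ is a stop between vowels /o/ and /o/, so it spirantizes to the fricative [f]. /t/ is a stop between vowels /o/ and /a/, so it spirantizes to the fricative [s]. → [pixiezonekdofosae].

mugwemenevaxixiwu, rezoraazouwisese, pixiezonekdofosae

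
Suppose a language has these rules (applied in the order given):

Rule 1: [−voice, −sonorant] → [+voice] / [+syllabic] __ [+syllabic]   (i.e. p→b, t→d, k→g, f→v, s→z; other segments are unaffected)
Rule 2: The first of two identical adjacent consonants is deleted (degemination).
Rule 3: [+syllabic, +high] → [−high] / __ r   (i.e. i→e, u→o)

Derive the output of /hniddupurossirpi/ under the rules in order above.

Rule 1 (intervocalic voicing): /p/ is a voiceless obstruent between vowels /u/ and /u/, so it voices to [b]. /hniddupurossirpi/ → hnidduburossirpi.
Rule 2 (degemination): /dd/ is a geminate; the first /d/ deletes. /ss/ is a geminate; the first /s/ deletes. /hnidduburossirpi/ → hniduburosirpi.
Rule 3 (pre-rhotic lowering): /u/ is a high vowel immediately before /r/, so it lowers to [o]. /i/ is a high vowel immediately before /r/, so it lowers to [e]. /hniduburosirpi/ → hniduboroserpi.

hniduboroserpi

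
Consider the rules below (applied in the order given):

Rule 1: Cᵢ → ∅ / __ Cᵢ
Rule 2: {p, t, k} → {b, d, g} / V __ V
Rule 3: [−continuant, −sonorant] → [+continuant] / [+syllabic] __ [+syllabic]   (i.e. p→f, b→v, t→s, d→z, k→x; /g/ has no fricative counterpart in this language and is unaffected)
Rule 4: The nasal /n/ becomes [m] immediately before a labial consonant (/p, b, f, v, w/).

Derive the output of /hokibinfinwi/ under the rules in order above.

hogivimfimwi

Rule 1 (degemination): no segment meets the environment; /hokibinfinwi/ is unchanged.
Rule 2 (intervocalic voicing): /k/ is a voiceless stop between vowels /o/ and /i/, so it voices to [g]. /hokibinfinwi/ → hogibinfinwi.
Rule 3 (intervocalic spirantization): /b/ is a stop between vowels /i/ and /i/, so it spirantizes to the fricative [v]. /hogibinfinwi/ → hogivinfinwi.
Rule 4 (nasal place assimilation): /n/ precedes the labial consonant /f/, so it assimilates in place to [m]. /n/ precedes the labial consonant /w/, so it assimilates in place to [m]. /hogivinfinwi/ → hogivimfimwi.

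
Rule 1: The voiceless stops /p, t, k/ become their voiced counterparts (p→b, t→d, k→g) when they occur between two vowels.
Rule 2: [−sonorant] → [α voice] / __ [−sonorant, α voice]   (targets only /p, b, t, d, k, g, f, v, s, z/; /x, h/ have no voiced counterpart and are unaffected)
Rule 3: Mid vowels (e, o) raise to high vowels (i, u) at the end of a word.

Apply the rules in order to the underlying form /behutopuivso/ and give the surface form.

Rule 1 (intervocalic voicing): /t/ is a voiceless stop between vowels /u/ and /o/, so it voices to [d]. /p/ is a voiceless stop between vowels /o/ and /u/, so it voices to [b]. /behutopuivso/ → behudobuivso.
Rule 2 (regressive voicing assimilation): /v/ precedes the voiceless obstruent /s/, so it devoices to [f] by assimilation. /behudobuivso/ → behudobuifso.
Rule 3 (final vowel raising): /o/ is a mid vowel in word-final position, so it raises to [u]. /behudobuifso/ → behudobuifsu.

behudobuifsu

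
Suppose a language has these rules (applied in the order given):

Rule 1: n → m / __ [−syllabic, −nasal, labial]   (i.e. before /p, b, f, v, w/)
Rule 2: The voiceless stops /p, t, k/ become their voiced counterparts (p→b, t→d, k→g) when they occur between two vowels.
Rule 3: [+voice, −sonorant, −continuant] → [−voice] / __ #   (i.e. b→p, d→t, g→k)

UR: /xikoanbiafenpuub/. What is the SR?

Rule 1 (nasal place assimilation): /n/ precedes the labial consonant /b/, so it assimilates in place to [m]. /n/ precedes the labial consonant /p/, so it assimilates in place to [m]. /xikoanbiafenpuub/ → xikoambiafempuub.
Rule 2 (intervocalic voicing): /k/ is a voiceless stop between vowels /i/ and /o/, so it voices to [g]. /xikoambiafempuub/ → xigoambiafempuub.
Rule 3 (final devoicing): /b/ is a voiced stop in word-final position, so it devoices to [p]. /xigoambiafempuub/ → xigoambiafempuup.

xigoambiafempuup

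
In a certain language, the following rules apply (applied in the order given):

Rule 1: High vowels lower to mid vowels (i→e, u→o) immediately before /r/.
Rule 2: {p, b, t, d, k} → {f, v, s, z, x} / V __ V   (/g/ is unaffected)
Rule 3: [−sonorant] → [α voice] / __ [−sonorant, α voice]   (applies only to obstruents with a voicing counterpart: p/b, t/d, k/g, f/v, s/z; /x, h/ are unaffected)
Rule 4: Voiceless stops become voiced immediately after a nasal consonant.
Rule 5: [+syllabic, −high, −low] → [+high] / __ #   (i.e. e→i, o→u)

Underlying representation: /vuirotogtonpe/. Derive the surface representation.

Rule 1 (pre-rhotic lowering): /i/ is a high vowel immediately before /r/, so it lowers to [e]. /vuirotogtonpe/ → vuerotogtonpe.
Rule 2 (intervocalic spirantization): /t/ is a stop between vowels /o/ and /o/, so it spirantizes to the fricative [s]. /vuerotogtonpe/ → vuerosogtonpe.
Rule 3 (regressive voicing assimilation): /g/ precedes the voiceless obstruent /t/, so it devoices to [k] by assimilation. /vuerosogtonpe/ → vuerosoktonpe.
Rule 4 (post-nasal voicing): /p/ is a voiceless stop immediately after the nasal /n/, so it voices to [b]. /vuerosoktonpe/ → vuerosoktonbe.
Rule 5 (final vowel raising): /e/ is a mid vowel in word-final position, so it raises to [i]. /vuerosoktonbe/ → vuerosoktonbi.

vuerosoktonbi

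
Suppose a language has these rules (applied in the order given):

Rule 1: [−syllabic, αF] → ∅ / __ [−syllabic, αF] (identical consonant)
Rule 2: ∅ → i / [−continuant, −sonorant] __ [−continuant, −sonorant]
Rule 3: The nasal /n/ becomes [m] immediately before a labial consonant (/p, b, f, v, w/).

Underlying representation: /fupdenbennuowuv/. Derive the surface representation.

Rule 1 (degemination): /nn/ is a geminate; the first /n/ deletes. /fupdenbennuowuv/ → fupdenbenuowuv.
Rule 2 (stop-cluster i-epenthesis): /p/ and /d/ form a stop–stop cluster, so [i] is inserted between them. /fupdenbenuowuv/ → fupidenbenuowuv.
Rule 3 (nasal place assimilation): /n/ precedes the labial consonant /b/, so it assimilates in place to [m]. /fupidenbenuowuv/ → fupidembenuowuv.

fupidembenuowuv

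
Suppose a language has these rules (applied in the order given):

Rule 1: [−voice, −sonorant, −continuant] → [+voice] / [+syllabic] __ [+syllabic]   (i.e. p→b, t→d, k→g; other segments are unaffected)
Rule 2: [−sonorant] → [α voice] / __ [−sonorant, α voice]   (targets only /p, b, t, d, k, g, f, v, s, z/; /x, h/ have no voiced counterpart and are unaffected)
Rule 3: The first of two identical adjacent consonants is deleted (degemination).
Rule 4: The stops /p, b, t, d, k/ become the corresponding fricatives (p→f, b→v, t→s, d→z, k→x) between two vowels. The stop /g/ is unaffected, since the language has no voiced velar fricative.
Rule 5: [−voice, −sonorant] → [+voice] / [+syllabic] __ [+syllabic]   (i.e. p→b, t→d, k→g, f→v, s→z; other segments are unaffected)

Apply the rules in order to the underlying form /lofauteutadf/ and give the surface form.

Rule 1 (intervocalic voicing): /t/ is a voiceless stop between vowels /u/ and /e/, so it voices to [d]. /t/ is a voiceless stop between vowels /u/ and /a/, so it voices to [d]. /lofauteutadf/ → lofaudeudadf.
Rule 2 (regressive voicing assimilation): /d/ precedes the voiceless obstruent /f/, so it devoices to [t] by assimilation. /lofaudeudadf/ → lofaudeudatf.
Rule 3 (degemination): no segment meets the environment; /lofaudeudatf/ is unchanged.
Rule 4 (intervocalic spirantization): /d/ is a stop between vowels /u/ and /e/, so it spirantizes to the fricative [z]. /d/ is a stop between vowels /u/ and /a/, so it spirantizes to the fricative [z]. /lofaudeudatf/ → lofauzeuzatf.
Rule 5 (intervocalic voicing): /f/ is a voiceless obstruent between vowels /o/ and /a/, so it voices to [v]. /lofauzeuzatf/ → lovauzeuzatf.

lovauzeuzatf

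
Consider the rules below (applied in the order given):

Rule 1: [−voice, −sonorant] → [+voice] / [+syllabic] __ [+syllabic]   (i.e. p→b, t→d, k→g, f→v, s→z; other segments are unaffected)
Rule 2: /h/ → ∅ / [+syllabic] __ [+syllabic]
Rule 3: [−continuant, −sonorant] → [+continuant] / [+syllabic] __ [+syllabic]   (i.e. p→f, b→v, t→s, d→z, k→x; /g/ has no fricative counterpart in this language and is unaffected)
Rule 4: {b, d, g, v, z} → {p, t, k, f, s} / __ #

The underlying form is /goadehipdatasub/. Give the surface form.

Rule 1 (intervocalic voicing): /t/ is a voiceless obstruent between vowels /a/ and /a/, so it voices to [d]. /s/ is a voiceless obstruent between vowels /a/ and /u/, so it voices to [z]. /goadehipdatasub/ → goadehipdadazub.
Rule 2 (intervocalic h-deletion): /h/ occurs between vowels /e/ and /i/, so it deletes. /goadehipdadazub/ → goadeipdadazub.
Rule 3 (intervocalic spirantization): /d/ is a stop between vowels /a/ and /e/, so it spirantizes to the fricative [z]. /d/ is a stop between vowels /a/ and /a/, so it spirantizes to the fricative [z]. /goadeipdadazub/ → goazeipdazazub.
Rule 4 (final devoicing): /b/ is a voiced obstruent in word-final position, so it devoices to [p]. /goazeipdazazub/ → goazeipdazazup.

goazeipdazazup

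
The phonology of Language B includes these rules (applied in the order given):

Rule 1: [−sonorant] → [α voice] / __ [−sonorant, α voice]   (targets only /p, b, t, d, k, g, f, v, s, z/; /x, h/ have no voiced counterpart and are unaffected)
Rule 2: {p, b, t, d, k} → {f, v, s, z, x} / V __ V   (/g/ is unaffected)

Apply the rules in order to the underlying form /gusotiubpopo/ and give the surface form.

gusosiuppofo

Rule 1 (regressive voicing assimilation): /b/ precedes the voiceless obstruent /p/, so it devoices to [p] by assimilation. /gusotiubpopo/ → gusotiuppopo.
Rule 2 (intervocalic spirantization): /t/ is a stop between vowels /o/ and /i/, so it spirantizes to the fricative [s]. /p/ is a stop between vowels /o/ and /o/, so it spirantizes to the fricative [f]. /gusotiuppopo/ → gusosiuppofo.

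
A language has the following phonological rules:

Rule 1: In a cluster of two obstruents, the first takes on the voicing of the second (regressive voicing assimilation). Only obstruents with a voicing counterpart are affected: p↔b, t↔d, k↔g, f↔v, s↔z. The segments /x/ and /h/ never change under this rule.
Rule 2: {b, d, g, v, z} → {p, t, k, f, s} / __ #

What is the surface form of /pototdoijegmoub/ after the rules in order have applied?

Rule 1 (regressive voicing assimilation): /t/ precedes the voiced obstruent /d/, so it voices to [d] by assimilation. /pototdoijegmoub/ → potoddoijegmoub.
Rule 2 (final devoicing): /b/ is a voiced obstruent in word-final position, so it devoices to [p]. /potoddoijegmoub/ → potoddoijegmoup.

potoddoijegmoup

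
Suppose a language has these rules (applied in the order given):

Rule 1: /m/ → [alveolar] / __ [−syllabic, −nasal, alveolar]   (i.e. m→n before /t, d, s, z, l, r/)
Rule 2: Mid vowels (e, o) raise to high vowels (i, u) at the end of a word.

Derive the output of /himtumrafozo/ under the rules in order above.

Rule 1 (nasal place assimilation): /m/ precedes the alveolar consonant /t/, so it assimilates in place to [n]. /m/ precedes the alveolar consonant /r/, so it assimilates in place to [n]. /himtumrafozo/ → hintunrafozo.
Rule 2 (final vowel raising): /o/ is a mid vowel in word-final position, so it raises to [u]. /hintunrafozo/ → hintunrafozu.

hintunrafozu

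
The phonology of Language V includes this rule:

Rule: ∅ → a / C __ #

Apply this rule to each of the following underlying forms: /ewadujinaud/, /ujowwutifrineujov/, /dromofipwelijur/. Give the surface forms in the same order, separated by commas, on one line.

/ewadujinaud/: the form ends in the consonant /d/, so [a] is inserted word-finally. → [ewadujinauda].
/ujowwutifrineujov/: the form ends in the consonant /v/, so [a] is inserted word-finally. → [ujowwutifrineujova].
/dromofipwelijur/: the form ends in the consonant /r/, so [a] is inserted word-finally. → [dromofipwelijura].

ewadujinauda, ujowwutifrineujova, dromofipwelijura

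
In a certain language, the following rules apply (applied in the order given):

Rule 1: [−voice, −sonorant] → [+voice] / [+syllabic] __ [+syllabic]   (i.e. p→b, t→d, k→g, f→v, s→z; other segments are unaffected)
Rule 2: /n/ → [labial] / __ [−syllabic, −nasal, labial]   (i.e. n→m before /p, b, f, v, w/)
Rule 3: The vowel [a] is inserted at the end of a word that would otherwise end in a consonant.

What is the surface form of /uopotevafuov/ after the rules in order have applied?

uobodevavuova

Rule 1 (intervocalic voicing): /p/ is a voiceless obstruent between vowels /o/ and /o/, so it voices to [b]. /t/ is a voiceless obstruent between vowels /o/ and /e/, so it voices to [d]. /f/ is a voiceless obstruent between vowels /a/ and /u/, so it voices to [v]. /uopotevafuov/ → uobodevavuov.
Rule 2 (nasal place assimilation): no segment meets the environment; /uobodevavuov/ is unchanged.
Rule 3 (final a-epenthesis): the form ends in the consonant /v/, so [a] is inserted word-finally. /uobodevavuov/ → uobodevavuova.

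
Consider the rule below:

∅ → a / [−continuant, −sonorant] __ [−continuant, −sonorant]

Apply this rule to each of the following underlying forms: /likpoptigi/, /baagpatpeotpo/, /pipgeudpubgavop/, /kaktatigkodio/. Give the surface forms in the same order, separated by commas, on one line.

/likpoptigi/: /k/ and /p/ form a stop–stop cluster, so [a] is inserted between them. /p/ and /t/ form a stop–stop cluster, so [a] is inserted between them. → [likapopatigi].
/baagpatpeotpo/: /g/ and /p/ form a stop–stop cluster, so [a] is inserted between them. /t/ and /p/ form a stop–stop cluster, so [a] is inserted between them. /t/ and /p/ form a stop–stop cluster, so [a] is inserted between them. → [baagapatapeotapo].
/pipgeudpubgavop/: /p/ and /g/ form a stop–stop cluster, so [a] is inserted between them. /d/ and /p/ form a stop–stop cluster, so [a] is inserted between them. /b/ and /g/ form a stop–stop cluster, so [a] is inserted between them. → [pipageudapubagavop].
/kaktatigkodio/: /k/ and /t/ form a stop–stop cluster, so [a] is inserted between them. /g/ and /k/ form a stop–stop cluster, so [a] is inserted between them. → [kakatatigakodio].

likapopatigi, baagapatapeotapo, pipageudapubagavop, kakatatigakodio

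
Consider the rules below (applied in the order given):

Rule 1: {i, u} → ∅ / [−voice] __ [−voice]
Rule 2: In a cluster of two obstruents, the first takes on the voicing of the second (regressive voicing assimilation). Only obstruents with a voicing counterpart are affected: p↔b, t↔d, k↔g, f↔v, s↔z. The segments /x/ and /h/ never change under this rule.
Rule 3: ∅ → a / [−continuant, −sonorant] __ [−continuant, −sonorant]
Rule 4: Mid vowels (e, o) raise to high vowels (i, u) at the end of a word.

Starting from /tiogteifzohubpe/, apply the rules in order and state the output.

Rule 1 (high vowel syncope): no segment meets the environment; /tiogteifzohubpe/ is unchanged.
Rule 2 (regressive voicing assimilation): /g/ precedes the voiceless obstruent /t/, so it devoices to [k] by assimilation. /f/ precedes the voiced obstruent /z/, so it voices to [v] by assimilation. /b/ precedes the voiceless obstruent /p/, so it devoices to [p] by assimilation. /tiogteifzohubpe/ → tiokteivzohuppe.
Rule 3 (stop-cluster a-epenthesis): /k/ and /t/ form a stop–stop cluster, so [a] is inserted between them. /p/ and /p/ form a stop–stop cluster, so [a] is inserted between them. /tiokteivzohuppe/ → tiokateivzohupape.
Rule 4 (final vowel raising): /e/ is a mid vowel in word-final position, so it raises to [i]. /tiokateivzohupape/ → tiokateivzohupapi.

tiokateivzohupapi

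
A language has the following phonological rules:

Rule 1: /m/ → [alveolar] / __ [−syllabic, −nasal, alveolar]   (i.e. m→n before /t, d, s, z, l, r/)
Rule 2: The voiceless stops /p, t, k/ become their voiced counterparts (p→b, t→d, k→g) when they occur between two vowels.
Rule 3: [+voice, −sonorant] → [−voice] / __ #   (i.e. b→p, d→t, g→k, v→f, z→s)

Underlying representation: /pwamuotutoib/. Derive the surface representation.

pwamuodudoip

Rule 1 (nasal place assimilation): no segment meets the environment; /pwamuotutoib/ is unchanged.
Rule 2 (intervocalic voicing): /t/ is a voiceless stop between vowels /o/ and /u/, so it voices to [d]. /t/ is a voiceless stop between vowels /u/ and /o/, so it voices to [d]. /pwamuotutoib/ → pwamuodudoib.
Rule 3 (final devoicing): /b/ is a voiced obstruent in word-final position, so it devoices to [p]. /pwamuodudoib/ → pwamuodudoip.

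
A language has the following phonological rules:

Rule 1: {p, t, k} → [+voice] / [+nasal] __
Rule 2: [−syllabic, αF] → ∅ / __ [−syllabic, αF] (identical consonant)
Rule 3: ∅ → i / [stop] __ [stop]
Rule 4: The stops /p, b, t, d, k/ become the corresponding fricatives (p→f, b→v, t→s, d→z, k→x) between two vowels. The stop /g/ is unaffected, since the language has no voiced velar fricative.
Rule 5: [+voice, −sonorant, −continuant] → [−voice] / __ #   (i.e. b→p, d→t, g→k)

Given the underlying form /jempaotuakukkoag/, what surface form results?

Rule 1 (post-nasal voicing): /p/ is a voiceless stop immediately after the nasal /m/, so it voices to [b]. /jempaotuakukkoag/ → jembaotuakukkoag.
Rule 2 (degemination): /kk/ is a geminate; the first /k/ deletes. /jembaotuakukkoag/ → jembaotuakukoag.
Rule 3 (stop-cluster i-epenthesis): no segment meets the environment; /jembaotuakukoag/ is unchanged.
Rule 4 (intervocalic spirantization): /t/ is a stop between vowels /o/ and /u/, so it spirantizes to the fricative [s]. /k/ is a stop between vowels /a/ and /u/, so it spirantizes to the fricative [x]. /k/ is a stop between vowels /u/ and /o/, so it spirantizes to the fricative [x]. /jembaotuakukoag/ → jembaosuaxuxoag.
Rule 5 (final devoicing): /g/ is a voiced stop in word-final position, so it devoices to [k]. /jembaosuaxuxoag/ → jembaosuaxuxoak.

jembaosuaxuxoak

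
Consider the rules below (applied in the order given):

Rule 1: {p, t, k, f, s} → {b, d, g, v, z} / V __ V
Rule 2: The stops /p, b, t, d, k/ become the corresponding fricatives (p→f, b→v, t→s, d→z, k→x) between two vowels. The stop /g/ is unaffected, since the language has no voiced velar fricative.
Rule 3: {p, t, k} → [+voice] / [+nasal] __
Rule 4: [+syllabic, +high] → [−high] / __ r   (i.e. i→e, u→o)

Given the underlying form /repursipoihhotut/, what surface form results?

Rule 1 (intervocalic voicing): /p/ is a voiceless obstruent between vowels /e/ and /u/, so it voices to [b]. /p/ is a voiceless obstruent between vowels /i/ and /o/, so it voices to [b]. /t/ is a voiceless obstruent between vowels /o/ and /u/, so it voices to [d]. /repursipoihhotut/ → rebursiboihhodut.
Rule 2 (intervocalic spirantization): /b/ is a stop between vowels /e/ and /u/, so it spirantizes to the fricative [v]. /b/ is a stop between vowels /i/ and /o/, so it spirantizes to the fricative [v]. /d/ is a stop between vowels /o/ and /u/, so it spirantizes to the fricative [z]. /rebursiboihhodut/ → revursivoihhozut.
Rule 3 (post-nasal voicing): no segment meets the environment; /revursivoihhozut/ is unchanged.
Rule 4 (pre-rhotic lowering): /u/ is a high vowel immediately before /r/, so it lowers to [o]. /revursivoihhozut/ → revorsivoihhozut.

revorsivoihhozut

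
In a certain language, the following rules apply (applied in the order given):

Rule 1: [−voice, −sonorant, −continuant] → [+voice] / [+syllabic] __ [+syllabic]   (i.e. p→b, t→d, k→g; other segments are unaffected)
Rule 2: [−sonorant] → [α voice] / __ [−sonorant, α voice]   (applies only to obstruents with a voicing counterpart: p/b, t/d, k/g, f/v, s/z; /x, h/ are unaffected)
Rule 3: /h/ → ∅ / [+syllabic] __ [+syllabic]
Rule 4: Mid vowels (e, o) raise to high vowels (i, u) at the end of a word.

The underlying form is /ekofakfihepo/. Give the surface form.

Rule 1 (intervocalic voicing): /k/ is a voiceless stop between vowels /e/ and /o/, so it voices to [g]. /p/ is a voiceless stop between vowels /e/ and /o/, so it voices to [b]. /ekofakfihepo/ → egofakfihebo.
Rule 2 (regressive voicing assimilation): no segment meets the environment; /egofakfihebo/ is unchanged.
Rule 3 (intervocalic h-deletion): /h/ occurs between vowels /i/ and /e/, so it deletes. /egofakfihebo/ → egofakfiebo.
Rule 4 (final vowel raising): /o/ is a mid vowel in word-final position, so it raises to [u]. /egofakfiebo/ → egofakfiebu.

egofakfiebu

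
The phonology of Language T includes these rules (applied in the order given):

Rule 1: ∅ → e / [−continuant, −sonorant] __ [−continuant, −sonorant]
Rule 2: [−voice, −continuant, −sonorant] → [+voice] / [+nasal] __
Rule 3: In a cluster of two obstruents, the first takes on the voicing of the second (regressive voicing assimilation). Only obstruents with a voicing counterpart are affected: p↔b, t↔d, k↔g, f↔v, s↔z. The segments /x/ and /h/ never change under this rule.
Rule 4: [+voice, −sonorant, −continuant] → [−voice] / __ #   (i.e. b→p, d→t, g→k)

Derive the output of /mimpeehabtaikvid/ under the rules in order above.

mimbeehabetaigvit

Rule 1 (stop-cluster e-epenthesis): /b/ and /t/ form a stop–stop cluster, so [e] is inserted between them. /mimpeehabtaikvid/ → mimpeehabetaikvid.
Rule 2 (post-nasal voicing): /p/ is a voiceless stop immediately after the nasal /m/, so it voices to [b]. /mimpeehabetaikvid/ → mimbeehabetaikvid.
Rule 3 (regressive voicing assimilation): /k/ precedes the voiced obstruent /v/, so it voices to [g] by assimilation. /mimbeehabetaikvid/ → mimbeehabetaigvid.
Rule 4 (final devoicing): /d/ is a voiced stop in word-final position, so it devoices to [t]. /mimbeehabetaigvid/ → mimbeehabetaigvit.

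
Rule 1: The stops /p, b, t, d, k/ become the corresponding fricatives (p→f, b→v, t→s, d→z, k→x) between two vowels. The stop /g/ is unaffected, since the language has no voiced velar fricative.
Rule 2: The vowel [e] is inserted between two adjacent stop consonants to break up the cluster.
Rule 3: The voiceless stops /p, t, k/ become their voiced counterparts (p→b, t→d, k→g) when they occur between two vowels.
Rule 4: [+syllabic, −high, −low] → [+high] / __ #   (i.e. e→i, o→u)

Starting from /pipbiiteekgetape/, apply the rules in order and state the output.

pibebiiseegegesafi

Rule 1 (intervocalic spirantization): /t/ is a stop between vowels /i/ and /e/, so it spirantizes to the fricative [s]. /t/ is a stop between vowels /e/ and /a/, so it spirantizes to the fricative [s]. /p/ is a stop between vowels /a/ and /e/, so it spirantizes to the fricative [f]. /pipbiiteekgetape/ → pipbiiseekgesafe.
Rule 2 (stop-cluster e-epenthesis): /p/ and /b/ form a stop–stop cluster, so [e] is inserted between them. /k/ and /g/ form a stop–stop cluster, so [e] is inserted between them. /pipbiiseekgesafe/ → pipebiiseekegesafe.
Rule 3 (intervocalic voicing): /p/ is a voiceless stop between vowels /i/ and /e/, so it voices to [b]. /k/ is a voiceless stop between vowels /e/ and /e/, so it voices to [g]. /pipebiiseekegesafe/ → pibebiiseegegesafe.
Rule 4 (final vowel raising): /e/ is a mid vowel in word-final position, so it raises to [i]. /pibebiiseegegesafe/ → pibebiiseegegesafi.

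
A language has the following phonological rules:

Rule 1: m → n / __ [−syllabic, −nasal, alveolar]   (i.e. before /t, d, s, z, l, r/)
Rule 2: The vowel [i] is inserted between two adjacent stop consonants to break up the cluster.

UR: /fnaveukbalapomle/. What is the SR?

fnaveukibalaponle

Rule 1 (nasal place assimilation): /m/ precedes the alveolar consonant /l/, so it assimilates in place to [n]. /fnaveukbalapomle/ → fnaveukbalaponle.
Rule 2 (stop-cluster i-epenthesis): /k/ and /b/ form a stop–stop cluster, so [i] is inserted between them. /fnaveukbalaponle/ → fnaveukibalaponle.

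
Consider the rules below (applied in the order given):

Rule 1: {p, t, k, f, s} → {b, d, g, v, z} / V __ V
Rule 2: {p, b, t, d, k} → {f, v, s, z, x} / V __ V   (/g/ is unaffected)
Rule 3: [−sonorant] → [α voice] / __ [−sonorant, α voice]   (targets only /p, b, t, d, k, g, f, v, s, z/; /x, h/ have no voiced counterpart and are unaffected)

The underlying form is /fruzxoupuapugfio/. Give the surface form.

frusxouvuavukfio

Rule 1 (intervocalic voicing): /p/ is a voiceless obstruent between vowels /u/ and /u/, so it voices to [b]. /p/ is a voiceless obstruent between vowels /a/ and /u/, so it voices to [b]. /fruzxoupuapugfio/ → fruzxoubuabugfio.
Rule 2 (intervocalic spirantization): /b/ is a stop between vowels /u/ and /u/, so it spirantizes to the fricative [v]. /b/ is a stop between vowels /a/ and /u/, so it spirantizes to the fricative [v]. /fruzxoubuabugfio/ → fruzxouvuavugfio.
Rule 3 (regressive voicing assimilation): /z/ precedes the voiceless obstruent /x/, so it devoices to [s] by assimilation. /g/ precedes the voiceless obstruent /f/, so it devoices to [k] by assimilation. /fruzxouvuavugfio/ → frusxouvuavukfio.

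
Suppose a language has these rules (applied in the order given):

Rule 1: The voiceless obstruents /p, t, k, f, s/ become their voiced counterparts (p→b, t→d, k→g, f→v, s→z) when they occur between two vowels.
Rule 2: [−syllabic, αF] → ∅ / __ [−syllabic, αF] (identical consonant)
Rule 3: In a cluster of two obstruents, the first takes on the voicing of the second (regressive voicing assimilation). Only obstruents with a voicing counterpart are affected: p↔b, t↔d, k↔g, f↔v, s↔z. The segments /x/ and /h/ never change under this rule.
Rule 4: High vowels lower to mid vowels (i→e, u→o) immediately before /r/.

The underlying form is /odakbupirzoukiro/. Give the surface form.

Rule 1 (intervocalic voicing): /p/ is a voiceless obstruent between vowels /u/ and /i/, so it voices to [b]. /k/ is a voiceless obstruent between vowels /u/ and /i/, so it voices to [g]. /odakbupirzoukiro/ → odakbubirzougiro.
Rule 2 (degemination): no segment meets the environment; /odakbubirzougiro/ is unchanged.
Rule 3 (regressive voicing assimilation): /k/ precedes the voiced obstruent /b/, so it voices to [g] by assimilation. /odakbubirzougiro/ → odagbubirzougiro.
Rule 4 (pre-rhotic lowering): /i/ is a high vowel immediately before /r/, so it lowers to [e]. /i/ is a high vowel immediately before /r/, so it lowers to [e]. /odagbubirzougiro/ → odagbuberzougero.

odagbuberzougero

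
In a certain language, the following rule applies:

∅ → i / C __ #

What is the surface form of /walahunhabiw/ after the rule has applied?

the form ends in the consonant /w/, so [i] is inserted word-finally.
Surface form: [walahunhabiwi].

walahunhabiwi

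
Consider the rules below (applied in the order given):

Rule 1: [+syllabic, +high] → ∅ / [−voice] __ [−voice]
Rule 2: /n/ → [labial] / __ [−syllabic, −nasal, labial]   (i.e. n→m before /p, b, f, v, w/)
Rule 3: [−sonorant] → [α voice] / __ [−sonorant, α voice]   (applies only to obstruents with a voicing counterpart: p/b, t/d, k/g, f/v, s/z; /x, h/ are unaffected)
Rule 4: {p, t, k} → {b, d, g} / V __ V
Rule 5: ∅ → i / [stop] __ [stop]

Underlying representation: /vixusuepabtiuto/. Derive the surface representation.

vixsuebapitiudo

Rule 1 (high vowel syncope): /u/ is a high vowel flanked by voiceless consonants /x/ and /s/, so it deletes. /vixusuepabtiuto/ → vixsuepabtiuto.
Rule 2 (nasal place assimilation): no segment meets the environment; /vixsuepabtiuto/ is unchanged.
Rule 3 (regressive voicing assimilation): /b/ precedes the voiceless obstruent /t/, so it devoices to [p] by assimilation. /vixsuepabtiuto/ → vixsuepaptiuto.
Rule 4 (intervocalic voicing): /p/ is a voiceless stop between vowels /e/ and /a/, so it voices to [b]. /t/ is a voiceless stop between vowels /u/ and /o/, so it voices to [d]. /vixsuepaptiuto/ → vixsuebaptiudo.
Rule 5 (stop-cluster i-epenthesis): /p/ and /t/ form a stop–stop cluster, so [i] is inserted between them. /vixsuebaptiudo/ → vixsuebapitiudo.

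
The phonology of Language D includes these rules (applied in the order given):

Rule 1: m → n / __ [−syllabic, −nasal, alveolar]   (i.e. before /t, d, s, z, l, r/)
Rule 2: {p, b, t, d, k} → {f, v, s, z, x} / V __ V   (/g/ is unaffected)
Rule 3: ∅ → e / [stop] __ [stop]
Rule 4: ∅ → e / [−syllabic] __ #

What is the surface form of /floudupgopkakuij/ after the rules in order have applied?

Rule 1 (nasal place assimilation): no segment meets the environment; /floudupgopkakuij/ is unchanged.
Rule 2 (intervocalic spirantization): /d/ is a stop between vowels /u/ and /u/, so it spirantizes to the fricative [z]. /k/ is a stop between vowels /a/ and /u/, so it spirantizes to the fricative [x]. /floudupgopkakuij/ → flouzupgopkaxuij.
Rule 3 (stop-cluster e-epenthesis): /p/ and /g/ form a stop–stop cluster, so [e] is inserted between them. /p/ and /k/ form a stop–stop cluster, so [e] is inserted between them. /flouzupgopkaxuij/ → flouzupegopekaxuij.
Rule 4 (final e-epenthesis): the form ends in the consonant /j/, so [e] is inserted word-finally. /flouzupegopekaxuij/ → flouzupegopekaxuije.

flouzupegopekaxuije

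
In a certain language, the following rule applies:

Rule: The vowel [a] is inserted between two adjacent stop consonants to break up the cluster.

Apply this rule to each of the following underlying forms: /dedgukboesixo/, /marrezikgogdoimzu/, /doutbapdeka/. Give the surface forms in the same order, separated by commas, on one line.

/dedgukboesixo/: /d/ and /g/ form a stop–stop cluster, so [a] is inserted between them. /k/ and /b/ form a stop–stop cluster, so [a] is inserted between them. → [dedagukaboesixo].
/marrezikgogdoimzu/: /k/ and /g/ form a stop–stop cluster, so [a] is inserted between them. /g/ and /d/ form a stop–stop cluster, so [a] is inserted between them. → [marrezikagogadoimzu].
/doutbapdeka/: /t/ and /b/ form a stop–stop cluster, so [a] is inserted between them. /p/ and /d/ form a stop–stop cluster, so [a] is inserted between them. → [doutabapadeka].

dedagukaboesixo, marrezikagogadoimzu, doutabapadeka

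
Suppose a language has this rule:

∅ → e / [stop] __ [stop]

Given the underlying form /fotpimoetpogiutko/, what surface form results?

fotepimoetepogiuteko

/t/ and /p/ form a stop–stop cluster, so [e] is inserted between them.
/t/ and /p/ form a stop–stop cluster, so [e] is inserted between them.
/t/ and /k/ form a stop–stop cluster, so [e] is inserted between them.
Surface form: [fotepimoetepogiuteko].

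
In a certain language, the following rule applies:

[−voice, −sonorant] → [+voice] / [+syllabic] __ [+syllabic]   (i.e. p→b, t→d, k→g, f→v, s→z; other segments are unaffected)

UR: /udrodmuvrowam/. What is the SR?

No segment of /udrodmuvrowam/ meets the structural description of the rule, so the form surfaces unchanged.

udrodmuvrowam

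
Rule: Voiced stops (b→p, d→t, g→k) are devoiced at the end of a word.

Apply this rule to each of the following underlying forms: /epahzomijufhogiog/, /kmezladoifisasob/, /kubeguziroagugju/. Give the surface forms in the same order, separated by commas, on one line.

/epahzomijufhogiog/: /g/ is a voiced stop in word-final position, so it devoices to [k]. → [epahzomijufhogiok].
/kmezladoifisasob/: /b/ is a voiced stop in word-final position, so it devoices to [p]. → [kmezladoifisasop].
/kubeguziroagugju/: the rule's environment is not met; surfaces unchanged as [kubeguziroagugju].

epahzomijufhogiok, kmezladoifisasop, kubeguziroagugju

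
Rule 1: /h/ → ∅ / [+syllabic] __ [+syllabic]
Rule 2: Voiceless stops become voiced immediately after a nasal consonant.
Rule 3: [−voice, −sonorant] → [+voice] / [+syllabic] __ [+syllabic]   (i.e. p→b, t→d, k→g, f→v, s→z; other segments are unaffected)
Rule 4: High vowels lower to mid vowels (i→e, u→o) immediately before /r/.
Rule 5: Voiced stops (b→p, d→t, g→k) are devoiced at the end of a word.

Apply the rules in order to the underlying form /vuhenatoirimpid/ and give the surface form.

Rule 1 (intervocalic h-deletion): /h/ occurs between vowels /u/ and /e/, so it deletes. /vuhenatoirimpid/ → vuenatoirimpid.
Rule 2 (post-nasal voicing): /p/ is a voiceless stop immediately after the nasal /m/, so it voices to [b]. /vuenatoirimpid/ → vuenatoirimbid.
Rule 3 (intervocalic voicing): /t/ is a voiceless obstruent between vowels /a/ and /o/, so it voices to [d]. /vuenatoirimbid/ → vuenadoirimbid.
Rule 4 (pre-rhotic lowering): /i/ is a high vowel immediately before /r/, so it lowers to [e]. /vuenadoirimbid/ → vuenadoerimbid.
Rule 5 (final devoicing): /d/ is a voiced stop in word-final position, so it devoices to [t]. /vuenadoerimbid/ → vuenadoerimbit.

vuenadoerimbit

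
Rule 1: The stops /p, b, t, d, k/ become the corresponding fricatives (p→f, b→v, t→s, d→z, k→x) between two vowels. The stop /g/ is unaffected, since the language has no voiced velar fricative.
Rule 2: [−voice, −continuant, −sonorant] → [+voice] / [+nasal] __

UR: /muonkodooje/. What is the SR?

muongozooje

Rule 1 (intervocalic spirantization): /d/ is a stop between vowels /o/ and /o/, so it spirantizes to the fricative [z]. /muonkodooje/ → muonkozooje.
Rule 2 (post-nasal voicing): /k/ is a voiceless stop immediately after the nasal /n/, so it voices to [g]. /muonkozooje/ → muongozooje.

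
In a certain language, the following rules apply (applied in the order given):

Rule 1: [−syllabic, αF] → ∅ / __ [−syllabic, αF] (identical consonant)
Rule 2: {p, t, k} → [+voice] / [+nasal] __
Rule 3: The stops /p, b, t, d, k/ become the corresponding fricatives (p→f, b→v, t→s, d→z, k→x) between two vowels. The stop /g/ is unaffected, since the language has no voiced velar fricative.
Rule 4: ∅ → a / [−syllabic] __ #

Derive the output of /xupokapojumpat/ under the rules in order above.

xufoxafojumbata

Rule 1 (degemination): no segment meets the environment; /xupokapojumpat/ is unchanged.
Rule 2 (post-nasal voicing): /p/ is a voiceless stop immediately after the nasal /m/, so it voices to [b]. /xupokapojumpat/ → xupokapojumbat.
Rule 3 (intervocalic spirantization): /p/ is a stop between vowels /u/ and /o/, so it spirantizes to the fricative [f]. /k/ is a stop between vowels /o/ and /a/, so it spirantizes to the fricative [x]. /p/ is a stop between vowels /a/ and /o/, so it spirantizes to the fricative [f]. /xupokapojumbat/ → xufoxafojumbat.
Rule 4 (final a-epenthesis): the form ends in the consonant /t/, so [a] is inserted word-finally. /xufoxafojumbat/ → xufoxafojumbata.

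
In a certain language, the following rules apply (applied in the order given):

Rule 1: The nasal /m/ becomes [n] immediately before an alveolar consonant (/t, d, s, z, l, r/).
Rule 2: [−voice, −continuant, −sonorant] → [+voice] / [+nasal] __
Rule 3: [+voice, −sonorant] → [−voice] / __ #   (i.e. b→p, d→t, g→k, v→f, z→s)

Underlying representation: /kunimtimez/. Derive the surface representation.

Rule 1 (nasal place assimilation): /m/ precedes the alveolar consonant /t/, so it assimilates in place to [n]. /kunimtimez/ → kunintimez.
Rule 2 (post-nasal voicing): /t/ is a voiceless stop immediately after the nasal /n/, so it voices to [d]. /kunintimez/ → kunindimez.
Rule 3 (final devoicing): /z/ is a voiced obstruent in word-final position, so it devoices to [s]. /kunindimez/ → kunindimes.

kunindimes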